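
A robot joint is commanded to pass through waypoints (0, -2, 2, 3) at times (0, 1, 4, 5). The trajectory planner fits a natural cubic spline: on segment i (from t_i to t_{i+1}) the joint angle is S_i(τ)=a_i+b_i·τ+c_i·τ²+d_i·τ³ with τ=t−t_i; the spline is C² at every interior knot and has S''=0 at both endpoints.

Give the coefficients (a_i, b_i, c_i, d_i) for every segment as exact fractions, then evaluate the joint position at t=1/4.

  seg 0: a=0 b=-413/165 c=0 d=83/165
  seg 1: a=-2 b=-164/165 c=83/55 d=-11/45
  seg 2: a=2 b=241/165 c=-38/55 d=38/165
S(1/4) = -435/704

Δ: Δ0=-2, Δ1=4/3, Δ2=1
row 1: diag=8, rhs=20; c'=3/8, d'=5/2
row 2: denom=8−3·3/8=55/8; d'=(-2−3·5/2)/(55/8)=-76/55
back: M2=-76/55
back: M1=5/2−3/8·-76/55=166/55
M: M0=0, M1=166/55, M2=-76/55, M3=0
seg 0: a=0, c=M0/2=0, d=(M1−M0)/(6·1)=83/165, b=Δ0−h0·(2M0+M1)/6=-413/165
seg 1: a=-2, c=M1/2=83/55, d=(M2−M1)/(6·3)=-11/45, b=Δ1−h1·(2M1+M2)/6=-164/165
seg 2: a=2, c=M2/2=-38/55, d=(M3−M2)/(6·1)=38/165, b=Δ2−h2·(2M2+M3)/6=241/165
t_q=1/4 → seg 0, τ=1/4; S=0+-413/165·τ+0·τ²+83/165·τ³=-435/704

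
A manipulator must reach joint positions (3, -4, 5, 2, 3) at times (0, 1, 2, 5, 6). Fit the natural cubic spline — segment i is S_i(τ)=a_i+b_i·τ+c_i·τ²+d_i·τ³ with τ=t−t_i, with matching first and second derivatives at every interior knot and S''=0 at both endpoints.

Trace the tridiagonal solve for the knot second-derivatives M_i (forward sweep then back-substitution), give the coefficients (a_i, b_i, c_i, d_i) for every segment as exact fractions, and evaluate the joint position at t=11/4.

Δ: Δ0=-7, Δ1=9, Δ2=-1, Δ3=1
row 1: diag=4, rhs=96; c'=1/4, d'=24
row 2: denom=8−1·1/4=31/4; d'=(-60−1·24)/(31/4)=-336/31
row 3: denom=8−3·12/31=212/31; d'=(12−3·-336/31)/(212/31)=345/53
back: M3=345/53
back: M2=-336/31−12/31·345/53=-708/53
back: M1=24−1/4·-708/53=1449/53
M: M0=0, M1=1449/53, M2=-708/53, M3=345/53, M4=0
seg 0: a=3, c=M0/2=0, d=(M1−M0)/(6·1)=483/106, b=Δ0−h0·(2M0+M1)/6=-1225/106
seg 1: a=-4, c=M1/2=1449/106, d=(M2−M1)/(6·1)=-719/106, b=Δ1−h1·(2M1+M2)/6=112/53
seg 2: a=5, c=M2/2=-354/53, d=(M3−M2)/(6·3)=117/106, b=Δ2−h2·(2M2+M3)/6=965/106
seg 3: a=2, c=M3/2=345/106, d=(M4−M3)/(6·1)=-115/106, b=Δ3−h3·(2M3+M4)/6=-62/53
t_q=11/4 → seg 2, τ=3/4; S=5+965/106·τ+-354/53·τ²+117/106·τ³=57911/6784

  seg 0: a=3 b=-1225/106 c=0 d=483/106
  seg 1: a=-4 b=112/53 c=1449/106 d=-719/106
  seg 2: a=5 b=965/106 c=-354/53 d=117/106
  seg 3: a=2 b=-62/53 c=345/106 d=-115/106
S(11/4) = 57911/6784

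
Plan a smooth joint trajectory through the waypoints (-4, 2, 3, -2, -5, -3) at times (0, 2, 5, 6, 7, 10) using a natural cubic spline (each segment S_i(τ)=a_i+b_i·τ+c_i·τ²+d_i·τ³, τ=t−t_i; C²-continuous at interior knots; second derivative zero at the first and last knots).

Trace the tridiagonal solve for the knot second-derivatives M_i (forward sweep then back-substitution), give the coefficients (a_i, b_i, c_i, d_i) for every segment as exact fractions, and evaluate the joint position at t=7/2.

  seg 0: a=-4 b=6577/2121 c=0 d=-107/4242
  seg 1: a=2 b=5935/2121 c=-107/707 d=-4265/19089
  seg 2: a=3 b=-8786/2121 c=-4586/2121 d=2767/2121
  seg 3: a=-2 b=-3219/707 c=3715/2121 d=-421/2121
  seg 4: a=-5 b=-3490/2121 c=2452/2121 d=-2452/19089
S(7/2) = 4123/808

Δ: Δ0=3, Δ1=1/3, Δ2=-5, Δ3=-3, Δ4=2/3
row 1: diag=10, rhs=-16; c'=3/10, d'=-8/5
row 2: denom=8−3·3/10=71/10; d'=(-32−3·-8/5)/(71/10)=-272/71
row 3: denom=4−1·10/71=274/71; d'=(12−1·-272/71)/(274/71)=562/137
row 4: denom=8−1·71/274=2121/274; d'=(22−1·562/137)/(2121/274)=4904/2121
back: M4=4904/2121
back: M3=562/137−71/274·4904/2121=7430/2121
back: M2=-272/71−10/71·7430/2121=-9172/2121
back: M1=-8/5−3/10·-9172/2121=-214/707
M: M0=0, M1=-214/707, M2=-9172/2121, M3=7430/2121, M4=4904/2121, M5=0
seg 0: a=-4, c=M0/2=0, d=(M1−M0)/(6·2)=-107/4242, b=Δ0−h0·(2M0+M1)/6=6577/2121
seg 1: a=2, c=M1/2=-107/707, d=(M2−M1)/(6·3)=-4265/19089, b=Δ1−h1·(2M1+M2)/6=5935/2121
seg 2: a=3, c=M2/2=-4586/2121, d=(M3−M2)/(6·1)=2767/2121, b=Δ2−h2·(2M2+M3)/6=-8786/2121
seg 3: a=-2, c=M3/2=3715/2121, d=(M4−M3)/(6·1)=-421/2121, b=Δ3−h3·(2M3+M4)/6=-3219/707
seg 4: a=-5, c=M4/2=2452/2121, d=(M5−M4)/(6·3)=-2452/19089, b=Δ4−h4·(2M4+M5)/6=-3490/2121
t_q=7/2 → seg 1, τ=3/2; S=2+5935/2121·τ+-107/707·τ²+-4265/19089·τ³=4123/808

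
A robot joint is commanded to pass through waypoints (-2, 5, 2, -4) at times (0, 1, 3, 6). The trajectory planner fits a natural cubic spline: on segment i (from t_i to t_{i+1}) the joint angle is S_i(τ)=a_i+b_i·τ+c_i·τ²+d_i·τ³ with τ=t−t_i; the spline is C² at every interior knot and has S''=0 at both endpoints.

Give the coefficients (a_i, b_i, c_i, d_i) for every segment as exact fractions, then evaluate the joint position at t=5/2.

  seg 0: a=-2 b=17/2 c=0 d=-3/2
  seg 1: a=5 b=4 c=-9/2 d=7/8
  seg 2: a=2 b=-7/2 c=3/4 d=-1/12
S(5/2) = 245/64

Δ: Δ0=7, Δ1=-3/2, Δ2=-2
row 1: diag=6, rhs=-51; c'=1/3, d'=-17/2
row 2: denom=10−2·1/3=28/3; d'=(-3−2·-17/2)/(28/3)=3/2
back: M2=3/2
back: M1=-17/2−1/3·3/2=-9
M: M0=0, M1=-9, M2=3/2, M3=0
seg 0: a=-2, c=M0/2=0, d=(M1−M0)/(6·1)=-3/2, b=Δ0−h0·(2M0+M1)/6=17/2
seg 1: a=5, c=M1/2=-9/2, d=(M2−M1)/(6·2)=7/8, b=Δ1−h1·(2M1+M2)/6=4
seg 2: a=2, c=M2/2=3/4, d=(M3−M2)/(6·3)=-1/12, b=Δ2−h2·(2M2+M3)/6=-7/2
t_q=5/2 → seg 1, τ=3/2; S=5+4·τ+-9/2·τ²+7/8·τ³=245/64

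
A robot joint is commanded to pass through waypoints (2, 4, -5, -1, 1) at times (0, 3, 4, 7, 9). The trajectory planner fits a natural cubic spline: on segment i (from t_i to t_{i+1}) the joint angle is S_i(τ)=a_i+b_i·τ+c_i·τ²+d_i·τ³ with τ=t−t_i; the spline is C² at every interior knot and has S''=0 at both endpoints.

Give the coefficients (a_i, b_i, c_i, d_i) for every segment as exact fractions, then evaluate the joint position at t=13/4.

Δ: Δ0=2/3, Δ1=-9, Δ2=4/3, Δ3=1
row 1: diag=8, rhs=-58; c'=1/8, d'=-29/4
row 2: denom=8−1·1/8=63/8; d'=(62−1·-29/4)/(63/8)=554/63
row 3: denom=10−3·8/21=62/7; d'=(-2−3·554/63)/(62/7)=-298/93
back: M3=-298/93
back: M2=554/63−8/21·-298/93=2794/279
back: M1=-29/4−1/8·2794/279=-2372/279
M: M0=0, M1=-2372/279, M2=2794/279, M3=-298/93, M4=0
seg 0: a=2, c=M0/2=0, d=(M1−M0)/(6·3)=-1186/2511, b=Δ0−h0·(2M0+M1)/6=1372/279
seg 1: a=4, c=M1/2=-1186/279, d=(M2−M1)/(6·1)=287/93, b=Δ1−h1·(2M1+M2)/6=-2186/279
seg 2: a=-5, c=M2/2=1397/279, d=(M3−M2)/(6·3)=-1844/2511, b=Δ2−h2·(2M2+M3)/6=-1975/279
seg 3: a=-1, c=M3/2=-149/93, d=(M4−M3)/(6·2)=149/558, b=Δ3−h3·(2M3+M4)/6=875/279
t_q=13/4 → seg 1, τ=1/4; S=4+-2186/279·τ+-1186/279·τ²+287/93·τ³=10855/5952

  seg 0: a=2 b=1372/279 c=0 d=-1186/2511
  seg 1: a=4 b=-2186/279 c=-1186/279 d=287/93
  seg 2: a=-5 b=-1975/279 c=1397/279 d=-1844/2511
  seg 3: a=-1 b=875/279 c=-149/93 d=149/558
S(13/4) = 10855/5952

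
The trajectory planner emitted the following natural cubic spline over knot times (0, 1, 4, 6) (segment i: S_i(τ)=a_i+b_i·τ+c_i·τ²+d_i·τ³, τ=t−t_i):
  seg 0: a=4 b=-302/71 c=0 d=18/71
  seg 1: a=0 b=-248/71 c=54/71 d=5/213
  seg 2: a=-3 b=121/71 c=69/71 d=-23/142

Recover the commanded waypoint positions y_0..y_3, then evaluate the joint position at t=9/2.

y_0=4 y_1=0 y_2=-3 y_3=3
S(9/2) = -2187/1136

y_0 = S_0(0) = a_0 = 4
y_1 = S_1(0) = a_1 = 0
y_2 = S_2(0) = a_2 = -3
y_3 = S_2(2) = 3
t_q=9/2 is in segment 2 (τ=1/2); S_2(τ)=-2187/1136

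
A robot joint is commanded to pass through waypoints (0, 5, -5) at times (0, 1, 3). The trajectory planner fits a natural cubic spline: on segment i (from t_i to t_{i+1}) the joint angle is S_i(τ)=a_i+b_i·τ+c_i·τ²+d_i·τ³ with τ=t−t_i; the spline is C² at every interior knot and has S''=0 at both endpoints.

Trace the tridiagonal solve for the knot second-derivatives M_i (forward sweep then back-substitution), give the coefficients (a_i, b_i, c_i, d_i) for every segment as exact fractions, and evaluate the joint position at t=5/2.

Δ: Δ0=5, Δ1=-5
row 1: diag=6, rhs=-60; c'=1/3, d'=-10
back: M1=-10
M: M0=0, M1=-10, M2=0
seg 0: a=0, c=M0/2=0, d=(M1−M0)/(6·1)=-5/3, b=Δ0−h0·(2M0+M1)/6=20/3
seg 1: a=5, c=M1/2=-5, d=(M2−M1)/(6·2)=5/6, b=Δ1−h1·(2M1+M2)/6=5/3
t_q=5/2 → seg 1, τ=3/2; S=5+5/3·τ+-5·τ²+5/6·τ³=-15/16

  seg 0: a=0 b=20/3 c=0 d=-5/3
  seg 1: a=5 b=5/3 c=-5 d=5/6
S(5/2) = -15/16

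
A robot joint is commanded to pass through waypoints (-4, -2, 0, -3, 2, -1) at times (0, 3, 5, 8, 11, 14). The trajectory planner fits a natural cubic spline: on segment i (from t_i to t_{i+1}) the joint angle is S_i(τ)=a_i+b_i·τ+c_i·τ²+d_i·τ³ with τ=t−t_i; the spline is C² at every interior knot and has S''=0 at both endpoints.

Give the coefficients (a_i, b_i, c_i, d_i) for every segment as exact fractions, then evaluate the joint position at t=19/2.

  seg 0: a=-4 b=241/660 c=0 d=199/5940
  seg 1: a=-2 b=419/330 c=199/660 d=-12/55
  seg 2: a=0 b=-47/330 c=-133/132 d=1429/5940
  seg 3: a=-3 b=203/660 c=191/165 d=-31/132
  seg 4: a=2 b=301/330 c=-631/660 d=631/5940
S(19/2) = -1279/1760

Δ: Δ0=2/3, Δ1=1, Δ2=-1, Δ3=5/3, Δ4=-1
row 1: diag=10, rhs=2; c'=1/5, d'=1/5
row 2: denom=10−2·1/5=48/5; d'=(-12−2·1/5)/(48/5)=-31/24
row 3: denom=12−3·5/16=177/16; d'=(16−3·-31/24)/(177/16)=106/59
row 4: denom=12−3·16/59=660/59; d'=(-16−3·106/59)/(660/59)=-631/330
back: M4=-631/330
back: M3=106/59−16/59·-631/330=382/165
back: M2=-31/24−5/16·382/165=-133/66
back: M1=1/5−1/5·-133/66=199/330
M: M0=0, M1=199/330, M2=-133/66, M3=382/165, M4=-631/330, M5=0
seg 0: a=-4, c=M0/2=0, d=(M1−M0)/(6·3)=199/5940, b=Δ0−h0·(2M0+M1)/6=241/660
seg 1: a=-2, c=M1/2=199/660, d=(M2−M1)/(6·2)=-12/55, b=Δ1−h1·(2M1+M2)/6=419/330
seg 2: a=0, c=M2/2=-133/132, d=(M3−M2)/(6·3)=1429/5940, b=Δ2−h2·(2M2+M3)/6=-47/330
seg 3: a=-3, c=M3/2=191/165, d=(M4−M3)/(6·3)=-31/132, b=Δ3−h3·(2M3+M4)/6=203/660
seg 4: a=2, c=M4/2=-631/660, d=(M5−M4)/(6·3)=631/5940, b=Δ4−h4·(2M4+M5)/6=301/330
t_q=19/2 → seg 3, τ=3/2; S=-3+203/660·τ+191/165·τ²+-31/132·τ³=-1279/1760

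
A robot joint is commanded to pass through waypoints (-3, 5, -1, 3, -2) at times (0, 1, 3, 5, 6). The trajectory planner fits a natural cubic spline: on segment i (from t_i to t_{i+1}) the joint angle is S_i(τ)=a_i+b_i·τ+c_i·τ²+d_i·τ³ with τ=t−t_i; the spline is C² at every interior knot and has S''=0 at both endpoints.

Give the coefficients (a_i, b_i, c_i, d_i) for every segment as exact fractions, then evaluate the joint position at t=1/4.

Δ: Δ0=8, Δ1=-3, Δ2=2, Δ3=-5
row 1: diag=6, rhs=-66; c'=1/3, d'=-11
row 2: denom=8−2·1/3=22/3; d'=(30−2·-11)/(22/3)=78/11
row 3: denom=6−2·3/11=60/11; d'=(-42−2·78/11)/(60/11)=-103/10
back: M3=-103/10
back: M2=78/11−3/11·-103/10=99/10
back: M1=-11−1/3·99/10=-143/10
M: M0=0, M1=-143/10, M2=99/10, M3=-103/10, M4=0
seg 0: a=-3, c=M0/2=0, d=(M1−M0)/(6·1)=-143/60, b=Δ0−h0·(2M0+M1)/6=623/60
seg 1: a=5, c=M1/2=-143/20, d=(M2−M1)/(6·2)=121/60, b=Δ1−h1·(2M1+M2)/6=97/30
seg 2: a=-1, c=M2/2=99/20, d=(M3−M2)/(6·2)=-101/60, b=Δ2−h2·(2M2+M3)/6=-7/6
seg 3: a=3, c=M3/2=-103/20, d=(M4−M3)/(6·1)=103/60, b=Δ3−h3·(2M3+M4)/6=-47/30
t_q=1/4 → seg 0, τ=1/4; S=-3+623/60·τ+0·τ²+-143/60·τ³=-113/256

  seg 0: a=-3 b=623/60 c=0 d=-143/60
  seg 1: a=5 b=97/30 c=-143/20 d=121/60
  seg 2: a=-1 b=-7/6 c=99/20 d=-101/60
  seg 3: a=3 b=-47/30 c=-103/20 d=103/60
S(1/4) = -113/256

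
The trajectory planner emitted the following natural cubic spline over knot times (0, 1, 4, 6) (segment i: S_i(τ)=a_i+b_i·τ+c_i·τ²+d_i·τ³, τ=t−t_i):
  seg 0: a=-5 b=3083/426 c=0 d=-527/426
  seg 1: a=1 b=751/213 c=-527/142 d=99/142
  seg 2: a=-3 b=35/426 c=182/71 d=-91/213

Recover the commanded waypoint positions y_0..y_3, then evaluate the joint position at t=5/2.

y_0 = S_0(0) = a_0 = -5
y_1 = S_1(0) = a_1 = 1
y_2 = S_2(0) = a_2 = -3
y_3 = S_2(2) = 4
t_q=5/2 is in segment 1 (τ=3/2); S_1(τ)=331/1136

y_0=-5 y_1=1 y_2=-3 y_3=4
S(5/2) = 331/1136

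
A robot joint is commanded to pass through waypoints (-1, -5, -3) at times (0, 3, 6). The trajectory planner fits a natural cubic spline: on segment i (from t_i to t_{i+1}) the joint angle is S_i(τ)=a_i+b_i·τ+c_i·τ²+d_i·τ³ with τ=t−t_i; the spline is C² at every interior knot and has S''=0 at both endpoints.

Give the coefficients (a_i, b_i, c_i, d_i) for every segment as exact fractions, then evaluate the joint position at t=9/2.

Δ: Δ0=-4/3, Δ1=2/3
row 1: diag=12, rhs=12; c'=1/4, d'=1
back: M1=1
M: M0=0, M1=1, M2=0
seg 0: a=-1, c=M0/2=0, d=(M1−M0)/(6·3)=1/18, b=Δ0−h0·(2M0+M1)/6=-11/6
seg 1: a=-5, c=M1/2=1/2, d=(M2−M1)/(6·3)=-1/18, b=Δ1−h1·(2M1+M2)/6=-1/3
t_q=9/2 → seg 1, τ=3/2; S=-5+-1/3·τ+1/2·τ²+-1/18·τ³=-73/16

  seg 0: a=-1 b=-11/6 c=0 d=1/18
  seg 1: a=-5 b=-1/3 c=1/2 d=-1/18
S(9/2) = -73/16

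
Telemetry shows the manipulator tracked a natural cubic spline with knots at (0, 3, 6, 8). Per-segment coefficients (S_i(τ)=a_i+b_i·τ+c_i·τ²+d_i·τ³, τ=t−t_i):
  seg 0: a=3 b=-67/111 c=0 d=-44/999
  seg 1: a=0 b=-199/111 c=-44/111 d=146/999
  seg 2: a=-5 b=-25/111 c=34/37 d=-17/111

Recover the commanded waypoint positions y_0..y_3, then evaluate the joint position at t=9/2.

y_0=3 y_1=0 y_2=-5 y_3=-3
S(9/2) = -457/148

y_0 = S_0(0) = a_0 = 3
y_1 = S_1(0) = a_1 = 0
y_2 = S_2(0) = a_2 = -5
y_3 = S_2(2) = -3
t_q=9/2 is in segment 1 (τ=3/2); S_1(τ)=-457/148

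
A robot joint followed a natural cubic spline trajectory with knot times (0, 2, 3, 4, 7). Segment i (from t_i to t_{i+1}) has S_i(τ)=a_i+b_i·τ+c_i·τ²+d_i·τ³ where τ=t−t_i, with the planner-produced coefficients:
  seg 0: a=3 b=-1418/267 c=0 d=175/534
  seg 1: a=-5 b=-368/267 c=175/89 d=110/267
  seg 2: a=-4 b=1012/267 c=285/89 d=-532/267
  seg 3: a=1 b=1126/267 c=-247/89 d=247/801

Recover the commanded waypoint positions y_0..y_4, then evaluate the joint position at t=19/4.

y_0=3 y_1=-5 y_2=-4 y_3=1 y_4=-3
S(19/4) = 15561/5696

y_0 = S_0(0) = a_0 = 3
y_1 = S_1(0) = a_1 = -5
y_2 = S_2(0) = a_2 = -4
y_3 = S_3(0) = a_3 = 1
y_4 = S_3(3) = -3
t_q=19/4 is in segment 3 (τ=3/4); S_3(τ)=15561/5696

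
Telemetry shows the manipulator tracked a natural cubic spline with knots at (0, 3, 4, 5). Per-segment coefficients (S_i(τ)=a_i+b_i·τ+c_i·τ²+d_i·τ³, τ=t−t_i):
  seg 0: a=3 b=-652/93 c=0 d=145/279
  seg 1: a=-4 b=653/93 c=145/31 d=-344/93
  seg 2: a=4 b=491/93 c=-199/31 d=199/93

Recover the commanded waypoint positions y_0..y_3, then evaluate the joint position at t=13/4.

y_0 = S_0(0) = a_0 = 3
y_1 = S_1(0) = a_1 = -4
y_2 = S_2(0) = a_2 = 4
y_3 = S_2(1) = 5
t_q=13/4 is in segment 1 (τ=1/4); S_1(τ)=-997/496

y_0=3 y_1=-4 y_2=4 y_3=5
S(13/4) = -997/496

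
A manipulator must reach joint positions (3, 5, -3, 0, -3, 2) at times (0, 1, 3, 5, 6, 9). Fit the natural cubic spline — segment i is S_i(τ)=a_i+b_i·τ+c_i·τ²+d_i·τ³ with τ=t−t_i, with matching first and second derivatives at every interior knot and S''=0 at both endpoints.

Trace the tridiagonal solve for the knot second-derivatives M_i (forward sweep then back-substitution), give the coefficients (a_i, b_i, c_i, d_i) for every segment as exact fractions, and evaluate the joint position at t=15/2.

Δ: Δ0=2, Δ1=-4, Δ2=3/2, Δ3=-3, Δ4=5/3
row 1: diag=6, rhs=-36; c'=1/3, d'=-6
row 2: denom=8−2·1/3=22/3; d'=(33−2·-6)/(22/3)=135/22
row 3: denom=6−2·3/11=60/11; d'=(-27−2·135/22)/(60/11)=-36/5
row 4: denom=8−1·11/60=469/60; d'=(28−1·-36/5)/(469/60)=2112/469
back: M4=2112/469
back: M3=-36/5−11/60·2112/469=-3764/469
back: M2=135/22−3/11·-3764/469=7809/938
back: M1=-6−1/3·7809/938=-8231/938
M: M0=0, M1=-8231/938, M2=7809/938, M3=-3764/469, M4=2112/469, M5=0
seg 0: a=3, c=M0/2=0, d=(M1−M0)/(6·1)=-8231/5628, b=Δ0−h0·(2M0+M1)/6=19487/5628
seg 1: a=5, c=M1/2=-8231/1876, d=(M2−M1)/(6·2)=2005/1407, b=Δ1−h1·(2M1+M2)/6=-2603/2814
seg 2: a=-3, c=M2/2=7809/1876, d=(M3−M2)/(6·2)=-2191/1608, b=Δ2−h2·(2M2+M3)/6=-3869/2814
seg 3: a=0, c=M3/2=-1882/469, d=(M4−M3)/(6·1)=2938/1407, b=Δ3−h3·(2M3+M4)/6=-1513/1407
seg 4: a=-3, c=M4/2=1056/469, d=(M5−M4)/(6·3)=-352/1407, b=Δ4−h4·(2M4+M5)/6=-3991/1407
t_q=15/2 → seg 4, τ=3/2; S=-3+-3991/1407·τ+1056/469·τ²+-352/1407·τ³=-2845/938

  seg 0: a=3 b=19487/5628 c=0 d=-8231/5628
  seg 1: a=5 b=-2603/2814 c=-8231/1876 d=2005/1407
  seg 2: a=-3 b=-3869/2814 c=7809/1876 d=-2191/1608
  seg 3: a=0 b=-1513/1407 c=-1882/469 d=2938/1407
  seg 4: a=-3 b=-3991/1407 c=1056/469 d=-352/1407
S(15/2) = -2845/938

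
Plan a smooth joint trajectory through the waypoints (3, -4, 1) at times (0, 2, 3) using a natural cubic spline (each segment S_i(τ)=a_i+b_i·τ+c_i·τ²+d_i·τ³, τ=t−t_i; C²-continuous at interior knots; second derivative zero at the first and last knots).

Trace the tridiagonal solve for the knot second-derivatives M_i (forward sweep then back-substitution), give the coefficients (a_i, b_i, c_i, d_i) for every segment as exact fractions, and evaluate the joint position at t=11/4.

  seg 0: a=3 b=-19/3 c=0 d=17/24
  seg 1: a=-4 b=13/6 c=17/4 d=-17/12
S(11/4) = -149/256

Δ: Δ0=-7/2, Δ1=5
row 1: diag=6, rhs=51; c'=1/6, d'=17/2
back: M1=17/2
M: M0=0, M1=17/2, M2=0
seg 0: a=3, c=M0/2=0, d=(M1−M0)/(6·2)=17/24, b=Δ0−h0·(2M0+M1)/6=-19/3
seg 1: a=-4, c=M1/2=17/4, d=(M2−M1)/(6·1)=-17/12, b=Δ1−h1·(2M1+M2)/6=13/6
t_q=11/4 → seg 1, τ=3/4; S=-4+13/6·τ+17/4·τ²+-17/12·τ³=-149/256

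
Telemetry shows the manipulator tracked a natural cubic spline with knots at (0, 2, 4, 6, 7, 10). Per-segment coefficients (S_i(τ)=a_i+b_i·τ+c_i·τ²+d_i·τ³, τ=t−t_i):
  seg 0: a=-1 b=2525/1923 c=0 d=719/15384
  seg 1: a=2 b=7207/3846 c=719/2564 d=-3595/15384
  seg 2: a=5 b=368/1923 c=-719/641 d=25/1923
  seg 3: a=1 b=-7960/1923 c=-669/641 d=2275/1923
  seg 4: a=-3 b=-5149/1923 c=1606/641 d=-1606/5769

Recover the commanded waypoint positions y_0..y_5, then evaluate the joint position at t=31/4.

y_0 = S_0(0) = a_0 = -1
y_1 = S_1(0) = a_1 = 2
y_2 = S_2(0) = a_2 = 5
y_3 = S_3(0) = a_3 = 1
y_4 = S_4(0) = a_4 = -3
y_5 = S_4(3) = 4
t_q=31/4 is in segment 4 (τ=3/4); S_4(τ)=-76229/20512

y_0=-1 y_1=2 y_2=5 y_3=1 y_4=-3 y_5=4
S(31/4) = -76229/20512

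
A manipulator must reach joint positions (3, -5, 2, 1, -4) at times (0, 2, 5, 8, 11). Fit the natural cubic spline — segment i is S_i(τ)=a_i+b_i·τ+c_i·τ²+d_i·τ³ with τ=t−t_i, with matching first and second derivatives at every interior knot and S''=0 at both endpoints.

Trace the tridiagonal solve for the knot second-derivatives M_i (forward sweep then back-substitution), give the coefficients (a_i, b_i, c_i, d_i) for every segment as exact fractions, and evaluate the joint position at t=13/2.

  seg 0: a=3 b=-1141/207 c=0 d=313/828
  seg 1: a=-5 b=-202/207 c=313/138 d=-1447/3726
  seg 2: a=2 b=889/414 c=-254/207 d=497/3726
  seg 3: a=1 b=-334/207 c=-11/414 d=11/3726
S(13/2) = 1071/368

Δ: Δ0=-4, Δ1=7/3, Δ2=-1/3, Δ3=-5/3
row 1: diag=10, rhs=38; c'=3/10, d'=19/5
row 2: denom=12−3·3/10=111/10; d'=(-16−3·19/5)/(111/10)=-274/111
row 3: denom=12−3·10/37=414/37; d'=(-8−3·-274/111)/(414/37)=-11/207
back: M3=-11/207
back: M2=-274/111−10/37·-11/207=-508/207
back: M1=19/5−3/10·-508/207=313/69
M: M0=0, M1=313/69, M2=-508/207, M3=-11/207, M4=0
seg 0: a=3, c=M0/2=0, d=(M1−M0)/(6·2)=313/828, b=Δ0−h0·(2M0+M1)/6=-1141/207
seg 1: a=-5, c=M1/2=313/138, d=(M2−M1)/(6·3)=-1447/3726, b=Δ1−h1·(2M1+M2)/6=-202/207
seg 2: a=2, c=M2/2=-254/207, d=(M3−M2)/(6·3)=497/3726, b=Δ2−h2·(2M2+M3)/6=889/414
seg 3: a=1, c=M3/2=-11/414, d=(M4−M3)/(6·3)=11/3726, b=Δ3−h3·(2M3+M4)/6=-334/207
t_q=13/2 → seg 2, τ=3/2; S=2+889/414·τ+-254/207·τ²+497/3726·τ³=1071/368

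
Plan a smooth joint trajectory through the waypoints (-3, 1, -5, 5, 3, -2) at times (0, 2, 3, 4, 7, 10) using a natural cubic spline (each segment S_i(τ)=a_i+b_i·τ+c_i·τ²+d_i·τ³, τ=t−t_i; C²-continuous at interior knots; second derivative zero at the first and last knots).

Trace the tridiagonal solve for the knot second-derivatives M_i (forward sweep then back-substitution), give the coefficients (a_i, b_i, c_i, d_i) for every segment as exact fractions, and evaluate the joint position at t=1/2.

Δ: Δ0=2, Δ1=-6, Δ2=10, Δ3=-2/3, Δ4=-5/3
row 1: diag=6, rhs=-48; c'=1/6, d'=-8
row 2: denom=4−1·1/6=23/6; d'=(96−1·-8)/(23/6)=624/23
row 3: denom=8−1·6/23=178/23; d'=(-64−1·624/23)/(178/23)=-1048/89
row 4: denom=12−3·69/178=1929/178; d'=(-6−3·-1048/89)/(1929/178)=1740/643
back: M4=1740/643
back: M3=-1048/89−69/178·1740/643=-8246/643
back: M2=624/23−6/23·-8246/643=19596/643
back: M1=-8−1/6·19596/643=-8410/643
M: M0=0, M1=-8410/643, M2=19596/643, M3=-8246/643, M4=1740/643, M5=0
seg 0: a=-3, c=M0/2=0, d=(M1−M0)/(6·2)=-4205/3858, b=Δ0−h0·(2M0+M1)/6=12268/1929
seg 1: a=1, c=M1/2=-4205/643, d=(M2−M1)/(6·1)=14003/1929, b=Δ1−h1·(2M1+M2)/6=-12962/1929
seg 2: a=-5, c=M2/2=9798/643, d=(M3−M2)/(6·1)=-13921/1929, b=Δ2−h2·(2M2+M3)/6=3817/1929
seg 3: a=5, c=M3/2=-4123/643, d=(M4−M3)/(6·3)=4993/5787, b=Δ3−h3·(2M3+M4)/6=20842/1929
seg 4: a=3, c=M4/2=870/643, d=(M5−M4)/(6·3)=-290/1929, b=Δ4−h4·(2M4+M5)/6=-8435/1929
t_q=1/2 → seg 0, τ=1/2; S=-3+12268/1929·τ+0·τ²+-4205/3858·τ³=449/10288

  seg 0: a=-3 b=12268/1929 c=0 d=-4205/3858
  seg 1: a=1 b=-12962/1929 c=-4205/643 d=14003/1929
  seg 2: a=-5 b=3817/1929 c=9798/643 d=-13921/1929
  seg 3: a=5 b=20842/1929 c=-4123/643 d=4993/5787
  seg 4: a=3 b=-8435/1929 c=870/643 d=-290/1929
S(1/2) = 449/10288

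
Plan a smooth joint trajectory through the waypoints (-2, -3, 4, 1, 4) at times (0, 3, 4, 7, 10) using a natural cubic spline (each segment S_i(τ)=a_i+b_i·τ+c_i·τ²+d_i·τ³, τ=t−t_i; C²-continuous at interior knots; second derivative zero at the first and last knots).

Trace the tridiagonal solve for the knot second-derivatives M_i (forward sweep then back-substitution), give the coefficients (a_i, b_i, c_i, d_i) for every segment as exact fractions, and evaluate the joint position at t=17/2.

  seg 0: a=-2 b=-68/19 c=0 d=185/513
  seg 1: a=-3 b=117/19 c=185/57 d=-137/57
  seg 2: a=4 b=310/57 c=-226/57 d=311/513
  seg 3: a=1 b=-113/57 c=85/57 d=-85/513
S(17/2) = 125/152

Δ: Δ0=-1/3, Δ1=7, Δ2=-1, Δ3=1
row 1: diag=8, rhs=44; c'=1/8, d'=11/2
row 2: denom=8−1·1/8=63/8; d'=(-48−1·11/2)/(63/8)=-428/63
row 3: denom=12−3·8/21=76/7; d'=(12−3·-428/63)/(76/7)=170/57
back: M3=170/57
back: M2=-428/63−8/21·170/57=-452/57
back: M1=11/2−1/8·-452/57=370/57
M: M0=0, M1=370/57, M2=-452/57, M3=170/57, M4=0
seg 0: a=-2, c=M0/2=0, d=(M1−M0)/(6·3)=185/513, b=Δ0−h0·(2M0+M1)/6=-68/19
seg 1: a=-3, c=M1/2=185/57, d=(M2−M1)/(6·1)=-137/57, b=Δ1−h1·(2M1+M2)/6=117/19
seg 2: a=4, c=M2/2=-226/57, d=(M3−M2)/(6·3)=311/513, b=Δ2−h2·(2M2+M3)/6=310/57
seg 3: a=1, c=M3/2=85/57, d=(M4−M3)/(6·3)=-85/513, b=Δ3−h3·(2M3+M4)/6=-113/57
t_q=17/2 → seg 3, τ=3/2; S=1+-113/57·τ+85/57·τ²+-85/513·τ³=125/152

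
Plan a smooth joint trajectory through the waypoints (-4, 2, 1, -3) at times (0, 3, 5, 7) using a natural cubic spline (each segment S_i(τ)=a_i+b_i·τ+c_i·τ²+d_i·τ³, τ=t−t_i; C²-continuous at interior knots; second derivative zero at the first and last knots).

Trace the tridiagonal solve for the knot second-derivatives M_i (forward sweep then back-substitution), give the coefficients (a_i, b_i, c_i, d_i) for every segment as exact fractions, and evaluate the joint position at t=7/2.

Δ: Δ0=2, Δ1=-1/2, Δ2=-2
row 1: diag=10, rhs=-15; c'=1/5, d'=-3/2
row 2: denom=8−2·1/5=38/5; d'=(-9−2·-3/2)/(38/5)=-15/19
back: M2=-15/19
back: M1=-3/2−1/5·-15/19=-51/38
M: M0=0, M1=-51/38, M2=-15/19, M3=0
seg 0: a=-4, c=M0/2=0, d=(M1−M0)/(6·3)=-17/228, b=Δ0−h0·(2M0+M1)/6=203/76
seg 1: a=2, c=M1/2=-51/76, d=(M2−M1)/(6·2)=7/152, b=Δ1−h1·(2M1+M2)/6=25/38
seg 2: a=1, c=M2/2=-15/38, d=(M3−M2)/(6·2)=5/76, b=Δ2−h2·(2M2+M3)/6=-28/19
t_q=7/2 → seg 1, τ=1/2; S=2+25/38·τ+-51/76·τ²+7/152·τ³=2635/1216

  seg 0: a=-4 b=203/76 c=0 d=-17/228
  seg 1: a=2 b=25/38 c=-51/76 d=7/152
  seg 2: a=1 b=-28/19 c=-15/38 d=5/76
S(7/2) = 2635/1216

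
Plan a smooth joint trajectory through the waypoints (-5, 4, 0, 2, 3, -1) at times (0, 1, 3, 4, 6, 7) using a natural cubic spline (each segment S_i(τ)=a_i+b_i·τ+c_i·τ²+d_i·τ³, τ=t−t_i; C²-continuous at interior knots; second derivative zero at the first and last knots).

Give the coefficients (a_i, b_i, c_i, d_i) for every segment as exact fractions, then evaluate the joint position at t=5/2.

Δ: Δ0=9, Δ1=-2, Δ2=2, Δ3=1/2, Δ4=-4
row 1: diag=6, rhs=-66; c'=1/3, d'=-11
row 2: denom=6−2·1/3=16/3; d'=(24−2·-11)/(16/3)=69/8
row 3: denom=6−1·3/16=93/16; d'=(-9−1·69/8)/(93/16)=-94/31
row 4: denom=6−2·32/93=494/93; d'=(-27−2·-94/31)/(494/93)=-1947/494
back: M4=-1947/494
back: M3=-94/31−32/93·-1947/494=-414/247
back: M2=69/8−3/16·-414/247=2208/247
back: M1=-11−1/3·2208/247=-3453/247
M: M0=0, M1=-3453/247, M2=2208/247, M3=-414/247, M4=-1947/494, M5=0
seg 0: a=-5, c=M0/2=0, d=(M1−M0)/(6·1)=-1151/494, b=Δ0−h0·(2M0+M1)/6=5597/494
seg 1: a=4, c=M1/2=-3453/494, d=(M2−M1)/(6·2)=1887/988, b=Δ1−h1·(2M1+M2)/6=1072/247
seg 2: a=0, c=M2/2=1104/247, d=(M3−M2)/(6·1)=-23/13, b=Δ2−h2·(2M2+M3)/6=-173/247
seg 3: a=2, c=M3/2=-207/247, d=(M4−M3)/(6·2)=-373/1976, b=Δ3−h3·(2M3+M4)/6=724/247
seg 4: a=3, c=M4/2=-1947/988, d=(M5−M4)/(6·1)=649/988, b=Δ4−h4·(2M4+M5)/6=-1327/494
t_q=5/2 → seg 1, τ=3/2; S=4+1072/247·τ+-3453/494·τ²+1887/988·τ³=9713/7904

  seg 0: a=-5 b=5597/494 c=0 d=-1151/494
  seg 1: a=4 b=1072/247 c=-3453/494 d=1887/988
  seg 2: a=0 b=-173/247 c=1104/247 d=-23/13
  seg 3: a=2 b=724/247 c=-207/247 d=-373/1976
  seg 4: a=3 b=-1327/494 c=-1947/988 d=649/988
S(5/2) = 9713/7904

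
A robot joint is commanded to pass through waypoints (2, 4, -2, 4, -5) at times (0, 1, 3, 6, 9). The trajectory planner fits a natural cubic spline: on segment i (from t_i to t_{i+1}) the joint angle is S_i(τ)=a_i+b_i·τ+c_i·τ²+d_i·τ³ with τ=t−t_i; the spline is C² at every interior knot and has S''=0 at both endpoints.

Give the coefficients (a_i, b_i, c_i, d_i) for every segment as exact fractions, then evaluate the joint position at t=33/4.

  seg 0: a=2 b=647/206 c=0 d=-235/206
  seg 1: a=4 b=-29/103 c=-705/206 d=425/412
  seg 2: a=-2 b=-164/103 c=285/103 d=-485/927
  seg 3: a=4 b=91/103 c=-200/103 d=200/927
S(33/4) = -1141/824

Δ: Δ0=2, Δ1=-3, Δ2=2, Δ3=-3
row 1: diag=6, rhs=-30; c'=1/3, d'=-5
row 2: denom=10−2·1/3=28/3; d'=(30−2·-5)/(28/3)=30/7
row 3: denom=12−3·9/28=309/28; d'=(-30−3·30/7)/(309/28)=-400/103
back: M3=-400/103
back: M2=30/7−9/28·-400/103=570/103
back: M1=-5−1/3·570/103=-705/103
M: M0=0, M1=-705/103, M2=570/103, M3=-400/103, M4=0
seg 0: a=2, c=M0/2=0, d=(M1−M0)/(6·1)=-235/206, b=Δ0−h0·(2M0+M1)/6=647/206
seg 1: a=4, c=M1/2=-705/206, d=(M2−M1)/(6·2)=425/412, b=Δ1−h1·(2M1+M2)/6=-29/103
seg 2: a=-2, c=M2/2=285/103, d=(M3−M2)/(6·3)=-485/927, b=Δ2−h2·(2M2+M3)/6=-164/103
seg 3: a=4, c=M3/2=-200/103, d=(M4−M3)/(6·3)=200/927, b=Δ3−h3·(2M3+M4)/6=91/103
t_q=33/4 → seg 3, τ=9/4; S=4+91/103·τ+-200/103·τ²+200/927·τ³=-1141/824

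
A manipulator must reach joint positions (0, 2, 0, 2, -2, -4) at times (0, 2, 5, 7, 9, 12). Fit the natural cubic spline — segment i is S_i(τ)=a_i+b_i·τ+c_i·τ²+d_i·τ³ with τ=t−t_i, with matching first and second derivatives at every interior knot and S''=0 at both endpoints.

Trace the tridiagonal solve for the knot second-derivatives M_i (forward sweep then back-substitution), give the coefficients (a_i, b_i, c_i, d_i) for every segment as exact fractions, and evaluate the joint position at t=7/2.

Δ: Δ0=1, Δ1=-2/3, Δ2=1, Δ3=-2, Δ4=-2/3
row 1: diag=10, rhs=-10; c'=3/10, d'=-1
row 2: denom=10−3·3/10=91/10; d'=(10−3·-1)/(91/10)=10/7
row 3: denom=8−2·20/91=688/91; d'=(-18−2·10/7)/(688/91)=-949/344
row 4: denom=10−2·91/344=1629/172; d'=(8−2·-949/344)/(1629/172)=775/543
back: M4=775/543
back: M3=-949/344−91/344·775/543=-1703/543
back: M2=10/7−20/91·-1703/543=1150/543
back: M1=-1−3/10·1150/543=-296/181
M: M0=0, M1=-296/181, M2=1150/543, M3=-1703/543, M4=775/543, M5=0
seg 0: a=0, c=M0/2=0, d=(M1−M0)/(6·2)=-74/543, b=Δ0−h0·(2M0+M1)/6=839/543
seg 1: a=2, c=M1/2=-148/181, d=(M2−M1)/(6·3)=1019/4887, b=Δ1−h1·(2M1+M2)/6=-49/543
seg 2: a=0, c=M2/2=575/543, d=(M3−M2)/(6·2)=-317/724, b=Δ2−h2·(2M2+M3)/6=344/543
seg 3: a=2, c=M3/2=-1703/1086, d=(M4−M3)/(6·2)=413/1086, b=Δ3−h3·(2M3+M4)/6=-209/543
seg 4: a=-2, c=M4/2=775/1086, d=(M5−M4)/(6·3)=-775/9774, b=Δ4−h4·(2M4+M5)/6=-379/181
t_q=7/2 → seg 1, τ=3/2; S=2+-49/543·τ+-148/181·τ²+1019/4887·τ³=1055/1448

  seg 0: a=0 b=839/543 c=0 d=-74/543
  seg 1: a=2 b=-49/543 c=-148/181 d=1019/4887
  seg 2: a=0 b=344/543 c=575/543 d=-317/724
  seg 3: a=2 b=-209/543 c=-1703/1086 d=413/1086
  seg 4: a=-2 b=-379/181 c=775/1086 d=-775/9774
S(7/2) = 1055/1448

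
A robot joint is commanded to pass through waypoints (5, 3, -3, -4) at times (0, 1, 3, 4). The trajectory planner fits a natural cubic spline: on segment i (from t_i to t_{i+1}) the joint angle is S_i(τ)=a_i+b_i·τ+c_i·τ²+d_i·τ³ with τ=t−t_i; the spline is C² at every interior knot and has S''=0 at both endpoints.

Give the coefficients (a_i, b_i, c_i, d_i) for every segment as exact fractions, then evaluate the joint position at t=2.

  seg 0: a=5 b=-27/16 c=0 d=-5/16
  seg 1: a=3 b=-21/8 c=-15/16 d=3/8
  seg 2: a=-3 b=-15/8 c=21/16 d=-7/16
S(2) = -3/16

Δ: Δ0=-2, Δ1=-3, Δ2=-1
row 1: diag=6, rhs=-6; c'=1/3, d'=-1
row 2: denom=6−2·1/3=16/3; d'=(12−2·-1)/(16/3)=21/8
back: M2=21/8
back: M1=-1−1/3·21/8=-15/8
M: M0=0, M1=-15/8, M2=21/8, M3=0
seg 0: a=5, c=M0/2=0, d=(M1−M0)/(6·1)=-5/16, b=Δ0−h0·(2M0+M1)/6=-27/16
seg 1: a=3, c=M1/2=-15/16, d=(M2−M1)/(6·2)=3/8, b=Δ1−h1·(2M1+M2)/6=-21/8
seg 2: a=-3, c=M2/2=21/16, d=(M3−M2)/(6·1)=-7/16, b=Δ2−h2·(2M2+M3)/6=-15/8
t_q=2 → seg 1, τ=1; S=3+-21/8·τ+-15/16·τ²+3/8·τ³=-3/16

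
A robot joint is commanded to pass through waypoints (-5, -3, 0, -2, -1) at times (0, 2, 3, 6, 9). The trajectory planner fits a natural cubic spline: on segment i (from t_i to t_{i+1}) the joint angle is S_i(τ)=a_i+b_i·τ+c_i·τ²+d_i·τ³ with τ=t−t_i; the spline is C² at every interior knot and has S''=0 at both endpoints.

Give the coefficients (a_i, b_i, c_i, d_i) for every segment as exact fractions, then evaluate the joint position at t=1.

Δ: Δ0=1, Δ1=3, Δ2=-2/3, Δ3=1/3
row 1: diag=6, rhs=12; c'=1/6, d'=2
row 2: denom=8−1·1/6=47/6; d'=(-22−1·2)/(47/6)=-144/47
row 3: denom=12−3·18/47=510/47; d'=(6−3·-144/47)/(510/47)=7/5
back: M3=7/5
back: M2=-144/47−18/47·7/5=-18/5
back: M1=2−1/6·-18/5=13/5
M: M0=0, M1=13/5, M2=-18/5, M3=7/5, M4=0
seg 0: a=-5, c=M0/2=0, d=(M1−M0)/(6·2)=13/60, b=Δ0−h0·(2M0+M1)/6=2/15
seg 1: a=-3, c=M1/2=13/10, d=(M2−M1)/(6·1)=-31/30, b=Δ1−h1·(2M1+M2)/6=41/15
seg 2: a=0, c=M2/2=-9/5, d=(M3−M2)/(6·3)=5/18, b=Δ2−h2·(2M2+M3)/6=67/30
seg 3: a=-2, c=M3/2=7/10, d=(M4−M3)/(6·3)=-7/90, b=Δ3−h3·(2M3+M4)/6=-16/15
t_q=1 → seg 0, τ=1; S=-5+2/15·τ+0·τ²+13/60·τ³=-93/20

  seg 0: a=-5 b=2/15 c=0 d=13/60
  seg 1: a=-3 b=41/15 c=13/10 d=-31/30
  seg 2: a=0 b=67/30 c=-9/5 d=5/18
  seg 3: a=-2 b=-16/15 c=7/10 d=-7/90
S(1) = -93/20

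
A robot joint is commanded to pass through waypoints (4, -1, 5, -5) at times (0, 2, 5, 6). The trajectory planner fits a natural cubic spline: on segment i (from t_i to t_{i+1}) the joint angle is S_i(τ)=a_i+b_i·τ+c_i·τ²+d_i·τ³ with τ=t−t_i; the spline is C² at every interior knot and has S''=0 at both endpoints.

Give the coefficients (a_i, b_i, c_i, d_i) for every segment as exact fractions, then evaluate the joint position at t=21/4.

Δ: Δ0=-5/2, Δ1=2, Δ2=-10
row 1: diag=10, rhs=27; c'=3/10, d'=27/10
row 2: denom=8−3·3/10=71/10; d'=(-72−3·27/10)/(71/10)=-801/71
back: M2=-801/71
back: M1=27/10−3/10·-801/71=432/71
M: M0=0, M1=432/71, M2=-801/71, M3=0
seg 0: a=4, c=M0/2=0, d=(M1−M0)/(6·2)=36/71, b=Δ0−h0·(2M0+M1)/6=-643/142
seg 1: a=-1, c=M1/2=216/71, d=(M2−M1)/(6·3)=-137/142, b=Δ1−h1·(2M1+M2)/6=221/142
seg 2: a=5, c=M2/2=-801/142, d=(M3−M2)/(6·1)=267/142, b=Δ2−h2·(2M2+M3)/6=-443/71
t_q=21/4 → seg 2, τ=1/4; S=5+-443/71·τ+-801/142·τ²+267/142·τ³=28327/9088

  seg 0: a=4 b=-643/142 c=0 d=36/71
  seg 1: a=-1 b=221/142 c=216/71 d=-137/142
  seg 2: a=5 b=-443/71 c=-801/142 d=267/142
S(21/4) = 28327/9088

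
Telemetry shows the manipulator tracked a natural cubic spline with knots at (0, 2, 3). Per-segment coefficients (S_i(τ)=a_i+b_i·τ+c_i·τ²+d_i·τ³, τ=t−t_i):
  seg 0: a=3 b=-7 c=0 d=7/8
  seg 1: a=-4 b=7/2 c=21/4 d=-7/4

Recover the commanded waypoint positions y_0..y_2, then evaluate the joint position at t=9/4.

y_0=3 y_1=-4 y_2=3
S(9/4) = -723/256

y_0 = S_0(0) = a_0 = 3
y_1 = S_1(0) = a_1 = -4
y_2 = S_1(1) = 3
t_q=9/4 is in segment 1 (τ=1/4); S_1(τ)=-723/256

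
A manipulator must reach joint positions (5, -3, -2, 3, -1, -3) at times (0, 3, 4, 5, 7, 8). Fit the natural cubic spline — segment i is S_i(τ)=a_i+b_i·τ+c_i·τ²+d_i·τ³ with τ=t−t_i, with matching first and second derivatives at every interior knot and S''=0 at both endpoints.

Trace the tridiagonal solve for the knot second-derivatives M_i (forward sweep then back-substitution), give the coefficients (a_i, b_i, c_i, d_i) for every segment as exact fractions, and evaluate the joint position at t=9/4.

Δ: Δ0=-8/3, Δ1=1, Δ2=5, Δ3=-2, Δ4=-2
row 1: diag=8, rhs=22; c'=1/8, d'=11/4
row 2: denom=4−1·1/8=31/8; d'=(24−1·11/4)/(31/8)=170/31
row 3: denom=6−1·8/31=178/31; d'=(-42−1·170/31)/(178/31)=-736/89
row 4: denom=6−2·31/89=472/89; d'=(0−2·-736/89)/(472/89)=184/59
back: M4=184/59
back: M3=-736/89−31/89·184/59=-552/59
back: M2=170/31−8/31·-552/59=466/59
back: M1=11/4−1/8·466/59=104/59
M: M0=0, M1=104/59, M2=466/59, M3=-552/59, M4=184/59, M5=0
seg 0: a=5, c=M0/2=0, d=(M1−M0)/(6·3)=52/531, b=Δ0−h0·(2M0+M1)/6=-628/177
seg 1: a=-3, c=M1/2=52/59, d=(M2−M1)/(6·1)=181/177, b=Δ1−h1·(2M1+M2)/6=-160/177
seg 2: a=-2, c=M2/2=233/59, d=(M3−M2)/(6·1)=-509/177, b=Δ2−h2·(2M2+M3)/6=695/177
seg 3: a=3, c=M3/2=-276/59, d=(M4−M3)/(6·2)=184/177, b=Δ3−h3·(2M3+M4)/6=566/177
seg 4: a=-1, c=M4/2=92/59, d=(M5−M4)/(6·1)=-92/177, b=Δ4−h4·(2M4+M5)/6=-538/177
t_q=9/4 → seg 0, τ=9/4; S=5+-628/177·τ+0·τ²+52/531·τ³=-1763/944

  seg 0: a=5 b=-628/177 c=0 d=52/531
  seg 1: a=-3 b=-160/177 c=52/59 d=181/177
  seg 2: a=-2 b=695/177 c=233/59 d=-509/177
  seg 3: a=3 b=566/177 c=-276/59 d=184/177
  seg 4: a=-1 b=-538/177 c=92/59 d=-92/177
S(9/4) = -1763/944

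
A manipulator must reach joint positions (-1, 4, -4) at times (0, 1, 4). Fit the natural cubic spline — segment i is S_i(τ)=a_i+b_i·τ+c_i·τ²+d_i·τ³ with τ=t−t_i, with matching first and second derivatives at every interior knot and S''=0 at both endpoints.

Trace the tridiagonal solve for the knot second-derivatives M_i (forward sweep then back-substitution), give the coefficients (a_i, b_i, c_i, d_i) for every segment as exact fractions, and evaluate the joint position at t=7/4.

  seg 0: a=-1 b=143/24 c=0 d=-23/24
  seg 1: a=4 b=37/12 c=-23/8 d=23/72
S(7/4) = 2473/512

Δ: Δ0=5, Δ1=-8/3
row 1: diag=8, rhs=-46; c'=3/8, d'=-23/4
back: M1=-23/4
M: M0=0, M1=-23/4, M2=0
seg 0: a=-1, c=M0/2=0, d=(M1−M0)/(6·1)=-23/24, b=Δ0−h0·(2M0+M1)/6=143/24
seg 1: a=4, c=M1/2=-23/8, d=(M2−M1)/(6·3)=23/72, b=Δ1−h1·(2M1+M2)/6=37/12
t_q=7/4 → seg 1, τ=3/4; S=4+37/12·τ+-23/8·τ²+23/72·τ³=2473/512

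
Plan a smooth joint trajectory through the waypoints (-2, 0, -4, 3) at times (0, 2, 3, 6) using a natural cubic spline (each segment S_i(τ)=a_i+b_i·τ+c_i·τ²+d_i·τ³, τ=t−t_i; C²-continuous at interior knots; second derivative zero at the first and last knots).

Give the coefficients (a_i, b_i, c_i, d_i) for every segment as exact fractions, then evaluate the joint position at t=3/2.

  seg 0: a=-2 b=419/141 c=0 d=-139/282
  seg 1: a=0 b=-415/141 c=-139/47 d=268/141
  seg 2: a=-4 b=-445/141 c=129/47 d=-43/141
S(3/2) = 597/752

Δ: Δ0=1, Δ1=-4, Δ2=7/3
row 1: diag=6, rhs=-30; c'=1/6, d'=-5
row 2: denom=8−1·1/6=47/6; d'=(38−1·-5)/(47/6)=258/47
back: M2=258/47
back: M1=-5−1/6·258/47=-278/47
M: M0=0, M1=-278/47, M2=258/47, M3=0
seg 0: a=-2, c=M0/2=0, d=(M1−M0)/(6·2)=-139/282, b=Δ0−h0·(2M0+M1)/6=419/141
seg 1: a=0, c=M1/2=-139/47, d=(M2−M1)/(6·1)=268/141, b=Δ1−h1·(2M1+M2)/6=-415/141
seg 2: a=-4, c=M2/2=129/47, d=(M3−M2)/(6·3)=-43/141, b=Δ2−h2·(2M2+M3)/6=-445/141
t_q=3/2 → seg 0, τ=3/2; S=-2+419/141·τ+0·τ²+-139/282·τ³=597/752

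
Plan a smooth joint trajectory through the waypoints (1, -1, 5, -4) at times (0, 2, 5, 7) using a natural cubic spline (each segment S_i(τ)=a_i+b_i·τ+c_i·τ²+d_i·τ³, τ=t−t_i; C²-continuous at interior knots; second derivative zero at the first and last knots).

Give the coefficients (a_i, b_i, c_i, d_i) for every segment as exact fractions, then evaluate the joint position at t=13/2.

  seg 0: a=1 b=-190/91 c=0 d=99/364
  seg 1: a=-1 b=107/91 c=297/182 d=-19/42
  seg 2: a=5 b=-227/182 c=-222/91 d=37/91
S(13/2) = -719/728

Δ: Δ0=-1, Δ1=2, Δ2=-9/2
row 1: diag=10, rhs=18; c'=3/10, d'=9/5
row 2: denom=10−3·3/10=91/10; d'=(-39−3·9/5)/(91/10)=-444/91
back: M2=-444/91
back: M1=9/5−3/10·-444/91=297/91
M: M0=0, M1=297/91, M2=-444/91, M3=0
seg 0: a=1, c=M0/2=0, d=(M1−M0)/(6·2)=99/364, b=Δ0−h0·(2M0+M1)/6=-190/91
seg 1: a=-1, c=M1/2=297/182, d=(M2−M1)/(6·3)=-19/42, b=Δ1−h1·(2M1+M2)/6=107/91
seg 2: a=5, c=M2/2=-222/91, d=(M3−M2)/(6·2)=37/91, b=Δ2−h2·(2M2+M3)/6=-227/182
t_q=13/2 → seg 2, τ=3/2; S=5+-227/182·τ+-222/91·τ²+37/91·τ³=-719/728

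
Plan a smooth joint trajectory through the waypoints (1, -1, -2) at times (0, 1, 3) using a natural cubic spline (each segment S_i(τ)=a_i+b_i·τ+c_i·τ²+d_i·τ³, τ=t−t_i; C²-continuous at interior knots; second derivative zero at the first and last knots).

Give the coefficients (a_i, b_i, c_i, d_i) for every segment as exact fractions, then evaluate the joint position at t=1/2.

  seg 0: a=1 b=-9/4 c=0 d=1/4
  seg 1: a=-1 b=-3/2 c=3/4 d=-1/8
S(1/2) = -3/32

Δ: Δ0=-2, Δ1=-1/2
row 1: diag=6, rhs=9; c'=1/3, d'=3/2
back: M1=3/2
M: M0=0, M1=3/2, M2=0
seg 0: a=1, c=M0/2=0, d=(M1−M0)/(6·1)=1/4, b=Δ0−h0·(2M0+M1)/6=-9/4
seg 1: a=-1, c=M1/2=3/4, d=(M2−M1)/(6·2)=-1/8, b=Δ1−h1·(2M1+M2)/6=-3/2
t_q=1/2 → seg 0, τ=1/2; S=1+-9/4·τ+0·τ²+1/4·τ³=-3/32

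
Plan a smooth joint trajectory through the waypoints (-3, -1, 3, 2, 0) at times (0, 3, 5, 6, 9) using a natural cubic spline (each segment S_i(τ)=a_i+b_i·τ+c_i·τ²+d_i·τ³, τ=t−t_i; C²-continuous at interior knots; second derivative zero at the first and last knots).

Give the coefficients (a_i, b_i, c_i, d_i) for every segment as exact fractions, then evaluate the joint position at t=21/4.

Δ: Δ0=2/3, Δ1=2, Δ2=-1, Δ3=-2/3
row 1: diag=10, rhs=8; c'=1/5, d'=4/5
row 2: denom=6−2·1/5=28/5; d'=(-18−2·4/5)/(28/5)=-7/2
row 3: denom=8−1·5/28=219/28; d'=(2−1·-7/2)/(219/28)=154/219
back: M3=154/219
back: M2=-7/2−5/28·154/219=-794/219
back: M1=4/5−1/5·-794/219=334/219
M: M0=0, M1=334/219, M2=-794/219, M3=154/219, M4=0
seg 0: a=-3, c=M0/2=0, d=(M1−M0)/(6·3)=167/1971, b=Δ0−h0·(2M0+M1)/6=-7/73
seg 1: a=-1, c=M1/2=167/219, d=(M2−M1)/(6·2)=-94/219, b=Δ1−h1·(2M1+M2)/6=160/73
seg 2: a=3, c=M2/2=-397/219, d=(M3−M2)/(6·1)=158/219, b=Δ2−h2·(2M2+M3)/6=20/219
seg 3: a=2, c=M3/2=77/219, d=(M4−M3)/(6·3)=-77/1971, b=Δ3−h3·(2M3+M4)/6=-100/73
t_q=21/4 → seg 2, τ=1/4; S=3+20/219·τ+-397/219·τ²+158/219·τ³=6823/2336

  seg 0: a=-3 b=-7/73 c=0 d=167/1971
  seg 1: a=-1 b=160/73 c=167/219 d=-94/219
  seg 2: a=3 b=20/219 c=-397/219 d=158/219
  seg 3: a=2 b=-100/73 c=77/219 d=-77/1971
S(21/4) = 6823/2336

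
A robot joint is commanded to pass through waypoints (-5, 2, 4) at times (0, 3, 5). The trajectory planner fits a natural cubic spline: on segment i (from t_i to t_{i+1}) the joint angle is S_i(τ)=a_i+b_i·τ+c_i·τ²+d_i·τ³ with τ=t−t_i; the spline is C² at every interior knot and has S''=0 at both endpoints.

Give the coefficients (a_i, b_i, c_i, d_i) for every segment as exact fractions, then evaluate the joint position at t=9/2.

  seg 0: a=-5 b=41/15 c=0 d=-2/45
  seg 1: a=2 b=23/15 c=-2/5 d=1/15
S(9/2) = 29/8

Δ: Δ0=7/3, Δ1=1
row 1: diag=10, rhs=-8; c'=1/5, d'=-4/5
back: M1=-4/5
M: M0=0, M1=-4/5, M2=0
seg 0: a=-5, c=M0/2=0, d=(M1−M0)/(6·3)=-2/45, b=Δ0−h0·(2M0+M1)/6=41/15
seg 1: a=2, c=M1/2=-2/5, d=(M2−M1)/(6·2)=1/15, b=Δ1−h1·(2M1+M2)/6=23/15
t_q=9/2 → seg 1, τ=3/2; S=2+23/15·τ+-2/5·τ²+1/15·τ³=29/8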